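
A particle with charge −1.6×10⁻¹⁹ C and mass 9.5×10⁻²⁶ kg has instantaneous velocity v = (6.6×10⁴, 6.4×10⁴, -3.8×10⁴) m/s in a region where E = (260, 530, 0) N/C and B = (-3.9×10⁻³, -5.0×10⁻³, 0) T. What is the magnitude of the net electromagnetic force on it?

v×B = (-190, 148, -80.4) N/C.
E + v×B = (70.0, 678, -80.4) N/C.
F = q(E + v×B) = (−1.6×10⁻¹⁹ C)·(70.0, 678, -80.4) = (-1.12×10⁻¹⁷, -1.09×10⁻¹⁶, 1.29×10⁻¹⁷) N.
|F| = 1.10×10⁻¹⁶ N.

|F| ≈ 1.10×10⁻¹⁶ N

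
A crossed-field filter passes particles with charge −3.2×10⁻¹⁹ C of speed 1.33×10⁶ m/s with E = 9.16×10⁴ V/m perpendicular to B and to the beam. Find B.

Balance of forces in the selector: qE = qvB ⇒ B = E/v.
B = 9.16×10⁴/1.33×10⁶ = 0.0689 T.

B = 0.0689 T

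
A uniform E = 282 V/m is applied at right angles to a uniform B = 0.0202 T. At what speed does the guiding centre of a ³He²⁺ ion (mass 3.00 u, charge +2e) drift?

v_d ≈ 1.40×10⁴ m/s

The E×B drift speed is v_d = E/B.
v_d = 282/0.0202 = 1.40×10⁴ m/s.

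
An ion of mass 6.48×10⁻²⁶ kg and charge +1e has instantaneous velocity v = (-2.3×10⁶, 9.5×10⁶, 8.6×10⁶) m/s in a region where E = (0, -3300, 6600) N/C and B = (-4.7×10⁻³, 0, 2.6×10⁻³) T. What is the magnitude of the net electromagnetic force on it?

|F| ≈ 1.09×10⁻¹⁴ N

v×B = (2.47×10⁴, -3.44×10⁴, 4.46×10⁴) N/C.
E + v×B = (2.47×10⁴, -3.77×10⁴, 5.12×10⁴) N/C.
F = q(E + v×B) = (1.602×10⁻¹⁹ C)·(2.47×10⁴, -3.77×10⁴, 5.12×10⁴) = (3.96×10⁻¹⁵, -6.05×10⁻¹⁵, 8.21×10⁻¹⁵) N.
|F| = 1.09×10⁻¹⁴ N.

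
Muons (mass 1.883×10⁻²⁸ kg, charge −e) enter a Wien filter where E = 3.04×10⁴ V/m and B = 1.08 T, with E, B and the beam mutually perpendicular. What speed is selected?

Straight-line motion ⇒ electric and magnetic forces cancel, so E = vB.
v = E/B = 3.04×10⁴/1.08 = 2.81×10⁴ m/s.

v = 2.81×10⁴ m/s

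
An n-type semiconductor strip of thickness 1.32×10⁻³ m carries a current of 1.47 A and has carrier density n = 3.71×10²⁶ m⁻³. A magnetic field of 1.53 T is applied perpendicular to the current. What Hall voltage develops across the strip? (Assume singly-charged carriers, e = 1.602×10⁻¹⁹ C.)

V_H ≈ 2.87×10⁻⁵ V

V_H = IB/(n e t).
V_H = (1.47)(1.53)/((3.71×10²⁶)(1.602×10⁻¹⁹)(1.32×10⁻³)) ≈ 2.87×10⁻⁵ V.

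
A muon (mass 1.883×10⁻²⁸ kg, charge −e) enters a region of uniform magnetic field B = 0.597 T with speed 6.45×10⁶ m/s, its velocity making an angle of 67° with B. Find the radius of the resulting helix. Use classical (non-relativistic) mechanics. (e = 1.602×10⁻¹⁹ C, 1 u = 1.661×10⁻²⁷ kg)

r ≈ 0.0117 m

v⊥ = v sinθ = 6.45×10⁶·sin67° ≈ 5.937×10⁶ m/s.
r = m v⊥/(|q|B) = (1.883×10⁻²⁸)(5.937×10⁶)/((1.602×10⁻¹⁹)(0.597)) ≈ 0.0117 m.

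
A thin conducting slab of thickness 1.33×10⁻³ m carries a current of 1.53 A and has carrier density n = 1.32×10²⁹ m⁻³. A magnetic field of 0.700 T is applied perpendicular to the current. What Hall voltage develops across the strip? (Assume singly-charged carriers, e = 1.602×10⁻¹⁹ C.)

V_H ≈ 3.81×10⁻⁸ V

V_H = IB/(n e t).
V_H = (1.53)(0.700)/((1.32×10²⁹)(1.602×10⁻¹⁹)(1.33×10⁻³)) ≈ 3.81×10⁻⁸ V.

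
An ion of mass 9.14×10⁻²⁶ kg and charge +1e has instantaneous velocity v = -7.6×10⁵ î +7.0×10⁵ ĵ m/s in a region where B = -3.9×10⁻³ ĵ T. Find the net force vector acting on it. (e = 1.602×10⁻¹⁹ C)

v×B = (0, 0, 2960) N/C.
F = q v×B = (1.602×10⁻¹⁹ C)·(0, 0, 2960) = (0, 0, 4.75×10⁻¹⁶) N.

F ≈ (0, 0, 4.75×10⁻¹⁶) N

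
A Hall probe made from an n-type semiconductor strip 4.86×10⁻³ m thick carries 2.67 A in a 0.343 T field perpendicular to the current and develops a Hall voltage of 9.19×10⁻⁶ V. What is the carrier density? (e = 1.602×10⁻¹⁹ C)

From V_H = IB/(n e t), n = IB/(V_H e t).
n = (2.67)(0.343)/((9.19×10⁻⁶)(1.602×10⁻¹⁹)(4.86×10⁻³)) ≈ 1.28×10²⁶ m⁻³.

n ≈ 1.28×10²⁶ m⁻³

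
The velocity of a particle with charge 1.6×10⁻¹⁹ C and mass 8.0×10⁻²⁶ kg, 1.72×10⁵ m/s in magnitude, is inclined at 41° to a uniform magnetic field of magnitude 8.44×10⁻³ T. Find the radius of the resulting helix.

v⊥ = v sinθ = 1.72×10⁵·sin41° ≈ 1.128×10⁵ m/s.
r = m v⊥/(|q|B) = (8.0×10⁻²⁶)(1.128×10⁵)/((1.6×10⁻¹⁹)(8.44×10⁻³)) ≈ 6.68 m.

r ≈ 6.68 m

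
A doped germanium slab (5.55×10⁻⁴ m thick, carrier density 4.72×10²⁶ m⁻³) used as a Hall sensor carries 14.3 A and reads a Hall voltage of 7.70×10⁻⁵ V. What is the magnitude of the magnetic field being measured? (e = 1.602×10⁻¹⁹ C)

From V_H = IB/(n e t), B = V_H n e t / I.
B = (7.70×10⁻⁵)(4.72×10²⁶)(1.602×10⁻¹⁹)(5.55×10⁻⁴)/14.3 ≈ 0.226 T.

B ≈ 0.226 T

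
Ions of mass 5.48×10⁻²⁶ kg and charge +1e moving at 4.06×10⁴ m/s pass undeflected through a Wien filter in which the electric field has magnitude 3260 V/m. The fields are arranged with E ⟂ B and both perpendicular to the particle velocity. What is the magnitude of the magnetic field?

Balance of forces in the selector: qE = qvB ⇒ B = E/v.
B = 3260/4.06×10⁴ = 0.0803 T.

B = 0.0803 T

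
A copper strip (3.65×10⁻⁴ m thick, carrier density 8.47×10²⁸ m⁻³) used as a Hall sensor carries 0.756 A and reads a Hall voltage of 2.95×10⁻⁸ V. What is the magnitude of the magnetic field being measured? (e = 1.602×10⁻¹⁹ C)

From V_H = IB/(n e t), B = V_H n e t / I.
B = (2.95×10⁻⁸)(8.47×10²⁸)(1.602×10⁻¹⁹)(3.65×10⁻⁴)/0.756 ≈ 0.193 T.

B ≈ 0.193 T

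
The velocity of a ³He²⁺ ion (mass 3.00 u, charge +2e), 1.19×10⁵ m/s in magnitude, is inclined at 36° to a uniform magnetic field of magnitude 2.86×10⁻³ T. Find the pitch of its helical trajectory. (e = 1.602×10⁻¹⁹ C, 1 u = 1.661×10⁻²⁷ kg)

p ≈ 3.29 m

v∥ = v cosθ = 1.19×10⁵·cos36° ≈ 9.627×10⁴ m/s.
T = 2πm/(|q|B) = 2π(4.983×10⁻²⁷)/((3.204×10⁻¹⁹)(2.86×10⁻³)) ≈ 3.417×10⁻⁵ s.
pitch = v∥ T = (9.627×10⁴)(3.417×10⁻⁵) ≈ 3.29 m.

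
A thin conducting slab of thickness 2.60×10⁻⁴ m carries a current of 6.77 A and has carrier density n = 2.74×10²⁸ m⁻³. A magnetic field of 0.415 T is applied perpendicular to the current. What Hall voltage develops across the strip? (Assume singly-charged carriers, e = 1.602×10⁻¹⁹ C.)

V_H = IB/(n e t).
V_H = (6.77)(0.415)/((2.74×10²⁸)(1.602×10⁻¹⁹)(2.60×10⁻⁴)) ≈ 2.46×10⁻⁶ V.

V_H ≈ 2.46×10⁻⁶ V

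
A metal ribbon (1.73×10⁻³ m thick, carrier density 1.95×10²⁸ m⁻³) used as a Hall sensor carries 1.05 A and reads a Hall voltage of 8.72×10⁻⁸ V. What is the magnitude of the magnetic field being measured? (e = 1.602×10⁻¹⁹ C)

B ≈ 0.449 T

From V_H = IB/(n e t), B = V_H n e t / I.
B = (8.72×10⁻⁸)(1.95×10²⁸)(1.602×10⁻¹⁹)(1.73×10⁻³)/1.05 ≈ 0.449 T.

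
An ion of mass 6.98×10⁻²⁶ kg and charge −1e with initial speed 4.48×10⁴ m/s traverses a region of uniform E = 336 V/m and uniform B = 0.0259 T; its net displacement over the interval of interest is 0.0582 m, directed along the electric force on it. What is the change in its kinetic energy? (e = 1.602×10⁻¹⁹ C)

ΔKE ≈ 3.13×10⁻¹⁸ J

The magnetic force is always ⟂ v and does no work; only the electric force changes KE.
ΔKE = F_E · d = |q|E d = (1.602×10⁻¹⁹)(336)(0.0582) ≈ 3.13×10⁻¹⁸ J.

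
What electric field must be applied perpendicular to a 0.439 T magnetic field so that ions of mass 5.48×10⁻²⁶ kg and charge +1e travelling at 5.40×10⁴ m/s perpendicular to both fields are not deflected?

For straight-line motion qE = qvB, so E = vB.
E = 5.40×10⁴ × 0.439 = 2.37×10⁴ V/m.

E = 2.37×10⁴ V/m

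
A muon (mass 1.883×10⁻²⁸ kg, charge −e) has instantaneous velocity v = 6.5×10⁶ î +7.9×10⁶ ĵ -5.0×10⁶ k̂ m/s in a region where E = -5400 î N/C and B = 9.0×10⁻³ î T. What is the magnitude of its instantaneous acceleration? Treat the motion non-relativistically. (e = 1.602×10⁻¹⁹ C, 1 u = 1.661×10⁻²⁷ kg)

|a| ≈ 7.17×10¹³ m/s²

v×B = (0, -4.50×10⁴, -7.11×10⁴) N/C.
E + v×B = (-5400, -4.50×10⁴, -7.11×10⁴) N/C.
F = q(E + v×B) = (−1.602×10⁻¹⁹ C)·(-5400, -4.50×10⁴, -7.11×10⁴) = (8.65×10⁻¹⁶, 7.21×10⁻¹⁵, 1.14×10⁻¹⁴) N.
|a| = |F|/m = 1.351×10⁻¹⁴/1.883×10⁻²⁸ ≈ 7.17×10¹³ m/s².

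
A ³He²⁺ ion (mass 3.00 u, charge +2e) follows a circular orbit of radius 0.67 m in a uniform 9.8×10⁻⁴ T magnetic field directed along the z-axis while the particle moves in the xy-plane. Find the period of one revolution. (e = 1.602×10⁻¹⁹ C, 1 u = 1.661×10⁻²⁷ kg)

T ≈ 1.0×10⁻⁴ s

The cyclotron period depends only on m, q, B: T = 2πm/(|q|B).
T = 2π(4.983×10⁻²⁷)/((3.204×10⁻¹⁹)(9.8×10⁻⁴)) ≈ 1.0×10⁻⁴ s.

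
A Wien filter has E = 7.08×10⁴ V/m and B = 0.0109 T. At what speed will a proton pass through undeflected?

v = 6.50×10⁶ m/s

For undeflected motion the electric and magnetic forces balance: qE = qvB.
v = E/B = 7.08×10⁴/0.0109 = 6.50×10⁶ m/s.
The result is independent of the particle's charge and mass.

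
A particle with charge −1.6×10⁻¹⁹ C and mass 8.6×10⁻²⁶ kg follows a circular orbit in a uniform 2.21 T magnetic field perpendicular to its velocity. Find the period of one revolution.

The cyclotron period depends only on m, q, B: T = 2πm/(|q|B).
T = 2π(8.6×10⁻²⁶)/((1.6×10⁻¹⁹)(2.21)) ≈ 1.53×10⁻⁶ s.

T ≈ 1.53×10⁻⁶ s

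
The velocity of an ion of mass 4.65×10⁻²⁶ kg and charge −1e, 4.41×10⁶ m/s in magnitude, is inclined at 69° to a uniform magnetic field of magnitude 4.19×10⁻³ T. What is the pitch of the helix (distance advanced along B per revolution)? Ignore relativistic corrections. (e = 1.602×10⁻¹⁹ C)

v∥ = v cosθ = 4.41×10⁶·cos69° ≈ 1.580×10⁶ m/s.
T = 2πm/(|q|B) = 2π(4.65×10⁻²⁶)/((1.602×10⁻¹⁹)(4.19×10⁻³)) ≈ 4.353×10⁻⁴ s.
pitch = v∥ T = (1.580×10⁶)(4.353×10⁻⁴) ≈ 688 m.

p ≈ 688 m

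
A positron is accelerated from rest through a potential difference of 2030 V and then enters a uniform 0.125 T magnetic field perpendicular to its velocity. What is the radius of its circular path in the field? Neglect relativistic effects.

r ≈ 1.22×10⁻³ m

Acceleration: |q|V = ½mv² ⇒ v = √(2|q|V/m) = √(2·1.602×10⁻¹⁹·2030/9.109×10⁻³¹) ≈ 2.672×10⁷ m/s.
In the field: r = mv/(|q|B) = (9.109×10⁻³¹)(2.672×10⁷)/((1.602×10⁻¹⁹)(0.125)) ≈ 1.22×10⁻³ m.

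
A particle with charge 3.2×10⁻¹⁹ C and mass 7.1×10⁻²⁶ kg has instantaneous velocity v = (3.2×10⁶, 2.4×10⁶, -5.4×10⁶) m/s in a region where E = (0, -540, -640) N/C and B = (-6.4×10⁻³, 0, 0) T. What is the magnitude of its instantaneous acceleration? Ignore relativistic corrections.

|a| ≈ 1.67×10¹¹ m/s²

v×B = (0, 3.46×10⁴, 1.54×10⁴) N/C.
E + v×B = (0, 3.40×10⁴, 1.47×10⁴) N/C.
F = q(E + v×B) = (3.2×10⁻¹⁹ C)·(0, 3.40×10⁴, 1.47×10⁴) = (0, 1.09×10⁻¹⁴, 4.71×10⁻¹⁵) N.
|a| = |F|/m = 1.186×10⁻¹⁴/7.1×10⁻²⁶ ≈ 1.67×10¹¹ m/s².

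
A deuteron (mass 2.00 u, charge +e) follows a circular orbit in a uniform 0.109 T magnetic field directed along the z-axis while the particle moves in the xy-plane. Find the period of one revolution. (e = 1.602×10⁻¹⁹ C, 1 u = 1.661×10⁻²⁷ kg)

T ≈ 1.20×10⁻⁶ s

The cyclotron period depends only on m, q, B: T = 2πm/(|q|B).
T = 2π(3.322×10⁻²⁷)/((1.602×10⁻¹⁹)(0.109)) ≈ 1.20×10⁻⁶ s.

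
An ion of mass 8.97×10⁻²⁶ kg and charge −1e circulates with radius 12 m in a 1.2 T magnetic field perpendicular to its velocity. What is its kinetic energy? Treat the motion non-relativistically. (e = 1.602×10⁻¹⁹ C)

KE ≈ 1.9×10⁸ eV

v = |q|Br/m, then KE = ½mv² = (qBr)²/(2m).
v = (1.602×10⁻¹⁹)(1.2)(12)/8.97×10⁻²⁶ ≈ 2.572×10⁷ m/s.
KE = ½(8.97×10⁻²⁶)(2.572×10⁷)² ≈ 3.0×10⁻¹¹ J = 1.9×10⁸ eV.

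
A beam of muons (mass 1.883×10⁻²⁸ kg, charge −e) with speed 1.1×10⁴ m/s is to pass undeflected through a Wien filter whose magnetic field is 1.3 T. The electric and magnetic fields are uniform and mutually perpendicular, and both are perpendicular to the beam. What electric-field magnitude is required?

For straight-line motion qE = qvB, so E = vB.
E = 1.1×10⁴ × 1.3 = 1.4×10⁴ V/m.

E = 1.4×10⁴ V/m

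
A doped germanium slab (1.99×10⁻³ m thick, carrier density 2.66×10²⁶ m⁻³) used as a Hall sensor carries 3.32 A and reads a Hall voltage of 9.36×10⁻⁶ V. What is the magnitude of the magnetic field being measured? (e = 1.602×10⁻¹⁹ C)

From V_H = IB/(n e t), B = V_H n e t / I.
B = (9.36×10⁻⁶)(2.66×10²⁶)(1.602×10⁻¹⁹)(1.99×10⁻³)/3.32 ≈ 0.239 T.

B ≈ 0.239 T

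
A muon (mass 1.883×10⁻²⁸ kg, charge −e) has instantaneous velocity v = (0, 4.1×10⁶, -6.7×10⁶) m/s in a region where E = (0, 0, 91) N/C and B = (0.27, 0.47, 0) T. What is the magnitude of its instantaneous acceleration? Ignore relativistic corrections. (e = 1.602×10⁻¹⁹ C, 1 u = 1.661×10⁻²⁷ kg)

|a| ≈ 3.23×10¹⁵ m/s²

v×B = (3.15×10⁶, -1.81×10⁶, -1.11×10⁶) N/C.
E + v×B = (3.15×10⁶, -1.81×10⁶, -1.11×10⁶) N/C.
F = q(E + v×B) = (−1.602×10⁻¹⁹ C)·(3.15×10⁶, -1.81×10⁶, -1.11×10⁶) = (-5.04×10⁻¹³, 2.90×10⁻¹³, 1.77×10⁻¹³) N.
|a| = |F|/m = 6.082×10⁻¹³/1.883×10⁻²⁸ ≈ 3.23×10¹⁵ m/s².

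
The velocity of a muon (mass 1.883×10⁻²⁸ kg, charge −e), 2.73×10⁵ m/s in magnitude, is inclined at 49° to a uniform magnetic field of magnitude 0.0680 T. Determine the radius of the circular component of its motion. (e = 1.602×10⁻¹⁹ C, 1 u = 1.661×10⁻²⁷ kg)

v⊥ = v sinθ = 2.73×10⁵·sin49° ≈ 2.060×10⁵ m/s.
r = m v⊥/(|q|B) = (1.883×10⁻²⁸)(2.060×10⁵)/((1.602×10⁻¹⁹)(0.0680)) ≈ 3.56×10⁻³ m.

r ≈ 3.56×10⁻³ m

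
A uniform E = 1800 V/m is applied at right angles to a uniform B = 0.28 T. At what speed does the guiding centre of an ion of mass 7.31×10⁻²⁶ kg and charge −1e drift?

v_d ≈ 6400 m/s

The E×B drift speed is v_d = E/B.
v_d = 1800/0.28 = 6400 m/s.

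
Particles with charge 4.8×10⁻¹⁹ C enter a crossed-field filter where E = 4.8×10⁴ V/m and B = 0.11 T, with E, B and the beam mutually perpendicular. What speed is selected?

v = 4.4×10⁵ m/s

For undeflected motion the electric and magnetic forces balance: qE = qvB.
v = E/B = 4.8×10⁴/0.11 = 4.4×10⁵ m/s.
The result is independent of the particle's charge and mass.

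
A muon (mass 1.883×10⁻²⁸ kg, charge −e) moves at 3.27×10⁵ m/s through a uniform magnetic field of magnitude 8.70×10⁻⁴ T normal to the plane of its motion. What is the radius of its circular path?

The magnetic force provides the centripetal force: |q|vB = mv²/r.
r = mv/(|q|B) = (1.883×10⁻²⁸)(3.27×10⁵)/((1.602×10⁻¹⁹)(8.70×10⁻⁴)) ≈ 0.442 m.

r ≈ 0.442 m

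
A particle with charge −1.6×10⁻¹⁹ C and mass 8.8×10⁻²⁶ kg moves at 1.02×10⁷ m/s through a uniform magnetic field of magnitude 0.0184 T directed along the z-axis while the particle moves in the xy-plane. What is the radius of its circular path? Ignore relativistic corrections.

The magnetic force provides the centripetal force: |q|vB = mv²/r.
r = mv/(|q|B) = (8.8×10⁻²⁶)(1.02×10⁷)/((1.6×10⁻¹⁹)(0.0184)) ≈ 305 m.

r ≈ 305 m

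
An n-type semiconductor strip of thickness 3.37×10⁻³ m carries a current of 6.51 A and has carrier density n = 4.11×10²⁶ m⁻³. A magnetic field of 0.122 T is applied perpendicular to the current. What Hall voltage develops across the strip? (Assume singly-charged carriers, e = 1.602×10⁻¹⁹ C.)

V_H = IB/(n e t).
V_H = (6.51)(0.122)/((4.11×10²⁶)(1.602×10⁻¹⁹)(3.37×10⁻³)) ≈ 3.58×10⁻⁶ V.

V_H ≈ 3.58×10⁻⁶ V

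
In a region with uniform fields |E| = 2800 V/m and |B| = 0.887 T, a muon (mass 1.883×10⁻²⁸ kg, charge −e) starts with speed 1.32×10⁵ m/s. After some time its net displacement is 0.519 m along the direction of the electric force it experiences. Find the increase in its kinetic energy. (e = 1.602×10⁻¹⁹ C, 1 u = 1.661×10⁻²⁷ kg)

ΔKE ≈ 2.33×10⁻¹⁶ J

The magnetic force is always ⟂ v and does no work; only the electric force changes KE.
ΔKE = F_E · d = |q|E d = (1.602×10⁻¹⁹)(2800)(0.519) ≈ 2.33×10⁻¹⁶ J.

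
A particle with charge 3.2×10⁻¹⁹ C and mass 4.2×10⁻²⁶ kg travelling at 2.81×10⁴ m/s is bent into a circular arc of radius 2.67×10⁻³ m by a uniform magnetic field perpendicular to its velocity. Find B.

B ≈ 1.38 T

From |q|vB = mv²/r, B = mv/(|q|r).
B = (4.2×10⁻²⁶)(2.81×10⁴)/((3.2×10⁻¹⁹)(2.67×10⁻³)) ≈ 1.38 T.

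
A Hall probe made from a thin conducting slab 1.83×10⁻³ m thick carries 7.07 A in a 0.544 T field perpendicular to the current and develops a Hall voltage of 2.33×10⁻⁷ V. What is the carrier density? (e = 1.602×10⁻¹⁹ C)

n ≈ 5.63×10²⁸ m⁻³

From V_H = IB/(n e t), n = IB/(V_H e t).
n = (7.07)(0.544)/((2.33×10⁻⁷)(1.602×10⁻¹⁹)(1.83×10⁻³)) ≈ 5.63×10²⁸ m⁻³.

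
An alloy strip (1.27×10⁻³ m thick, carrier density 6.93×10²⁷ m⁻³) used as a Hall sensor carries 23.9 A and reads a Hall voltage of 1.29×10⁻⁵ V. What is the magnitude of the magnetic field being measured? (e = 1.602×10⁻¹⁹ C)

B ≈ 0.761 T

From V_H = IB/(n e t), B = V_H n e t / I.
B = (1.29×10⁻⁵)(6.93×10²⁷)(1.602×10⁻¹⁹)(1.27×10⁻³)/23.9 ≈ 0.761 T.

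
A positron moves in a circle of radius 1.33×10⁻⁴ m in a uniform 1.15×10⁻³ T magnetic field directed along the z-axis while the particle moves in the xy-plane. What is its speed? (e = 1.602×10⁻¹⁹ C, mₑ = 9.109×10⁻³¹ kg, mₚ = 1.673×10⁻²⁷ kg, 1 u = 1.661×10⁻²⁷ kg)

v ≈ 2.69×10⁴ m/s

From |q|vB = mv²/r, v = |q|Br/m.
v = (1.602×10⁻¹⁹)(1.15×10⁻³)(1.33×10⁻⁴)/9.109×10⁻³¹ ≈ 2.69×10⁴ m/s.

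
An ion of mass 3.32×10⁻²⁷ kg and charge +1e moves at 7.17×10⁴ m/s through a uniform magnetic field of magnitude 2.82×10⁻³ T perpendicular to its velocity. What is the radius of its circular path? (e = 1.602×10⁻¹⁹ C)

r ≈ 0.527 m

The magnetic force provides the centripetal force: |q|vB = mv²/r.
r = mv/(|q|B) = (3.32×10⁻²⁷)(7.17×10⁴)/((1.602×10⁻¹⁹)(2.82×10⁻³)) ≈ 0.527 m.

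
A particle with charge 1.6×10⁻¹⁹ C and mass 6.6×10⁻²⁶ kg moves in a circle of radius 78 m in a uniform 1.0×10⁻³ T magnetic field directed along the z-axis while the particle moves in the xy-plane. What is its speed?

From |q|vB = mv²/r, v = |q|Br/m.
v = (1.6×10⁻¹⁹)(1.0×10⁻³)(78)/6.6×10⁻²⁶ ≈ 1.9×10⁵ m/s.

v ≈ 1.9×10⁵ m/s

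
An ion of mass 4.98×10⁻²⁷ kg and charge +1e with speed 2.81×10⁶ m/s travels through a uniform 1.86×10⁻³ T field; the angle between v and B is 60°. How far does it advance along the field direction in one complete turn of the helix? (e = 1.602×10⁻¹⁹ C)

p ≈ 148 m

v∥ = v cosθ = 2.81×10⁶·cos60° ≈ 1.405×10⁶ m/s.
T = 2πm/(|q|B) = 2π(4.98×10⁻²⁷)/((1.602×10⁻¹⁹)(1.86×10⁻³)) ≈ 1.050×10⁻⁴ s.
pitch = v∥ T = (1.405×10⁶)(1.050×10⁻⁴) ≈ 148 m.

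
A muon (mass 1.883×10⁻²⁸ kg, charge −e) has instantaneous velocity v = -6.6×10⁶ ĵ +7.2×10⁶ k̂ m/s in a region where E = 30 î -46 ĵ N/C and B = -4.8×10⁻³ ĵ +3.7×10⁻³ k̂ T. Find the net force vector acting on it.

F ≈ (-1.63×10⁻¹⁵, 7.37×10⁻¹⁸, 0) N

v×B = (1.01×10⁴, 0, 0) N/C.
E + v×B = (1.02×10⁴, -46.0, 0) N/C.
F = q(E + v×B) = (−1.602×10⁻¹⁹ C)·(1.02×10⁴, -46.0, 0) = (-1.63×10⁻¹⁵, 7.37×10⁻¹⁸, 0) N.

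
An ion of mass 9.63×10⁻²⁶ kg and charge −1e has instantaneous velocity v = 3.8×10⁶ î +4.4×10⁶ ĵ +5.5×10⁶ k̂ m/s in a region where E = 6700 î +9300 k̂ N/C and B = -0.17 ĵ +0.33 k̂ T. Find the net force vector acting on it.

F ≈ (-3.83×10⁻¹³, 2.01×10⁻¹³, 1.02×10⁻¹³) N

v×B = (2.39×10⁶, -1.25×10⁶, -6.46×10⁵) N/C.
E + v×B = (2.39×10⁶, -1.25×10⁶, -6.37×10⁵) N/C.
F = q(E + v×B) = (−1.602×10⁻¹⁹ C)·(2.39×10⁶, -1.25×10⁶, -6.37×10⁵) = (-3.83×10⁻¹³, 2.01×10⁻¹³, 1.02×10⁻¹³) N.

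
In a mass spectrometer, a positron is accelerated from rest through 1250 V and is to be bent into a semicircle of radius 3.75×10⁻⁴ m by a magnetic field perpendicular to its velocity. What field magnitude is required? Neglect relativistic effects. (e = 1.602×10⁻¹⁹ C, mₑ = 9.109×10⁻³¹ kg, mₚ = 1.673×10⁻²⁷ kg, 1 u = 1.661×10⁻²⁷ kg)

B ≈ 0.318 T

v = √(2|q|V/m) = √(2·1.602×10⁻¹⁹·1250/9.109×10⁻³¹) ≈ 2.097×10⁷ m/s.
B = mv/(|q|r) = (9.109×10⁻³¹)(2.097×10⁷)/((1.602×10⁻¹⁹)(3.75×10⁻⁴)) ≈ 0.318 T.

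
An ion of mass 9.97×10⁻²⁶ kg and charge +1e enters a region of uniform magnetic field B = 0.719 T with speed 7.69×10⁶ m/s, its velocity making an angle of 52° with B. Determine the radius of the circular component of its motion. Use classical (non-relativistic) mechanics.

r ≈ 5.25 m

v⊥ = v sinθ = 7.69×10⁶·sin52° ≈ 6.060×10⁶ m/s.
r = m v⊥/(|q|B) = (9.97×10⁻²⁶)(6.060×10⁶)/((1.602×10⁻¹⁹)(0.719)) ≈ 5.25 m.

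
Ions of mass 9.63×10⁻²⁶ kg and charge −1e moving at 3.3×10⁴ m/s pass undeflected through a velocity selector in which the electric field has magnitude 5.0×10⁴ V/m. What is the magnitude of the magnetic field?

Balance of forces in the selector: qE = qvB ⇒ B = E/v.
B = 5.0×10⁴/3.3×10⁴ = 1.5 T.

B = 1.5 T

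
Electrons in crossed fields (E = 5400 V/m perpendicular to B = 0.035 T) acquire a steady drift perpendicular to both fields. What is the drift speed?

The E×B drift speed is v_d = E/B.
v_d = 5400/0.035 = 1.5×10⁵ m/s.

v_d ≈ 1.5×10⁵ m/s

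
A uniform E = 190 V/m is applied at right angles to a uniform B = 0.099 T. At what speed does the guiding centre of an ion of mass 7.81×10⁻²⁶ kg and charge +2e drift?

The E×B drift speed is v_d = E/B.
v_d = 190/0.099 = 1900 m/s.

v_d ≈ 1900 m/s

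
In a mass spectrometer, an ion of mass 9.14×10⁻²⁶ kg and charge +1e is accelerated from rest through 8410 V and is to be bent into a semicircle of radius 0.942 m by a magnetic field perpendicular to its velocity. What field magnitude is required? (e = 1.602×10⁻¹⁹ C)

v = √(2|q|V/m) = √(2·1.602×10⁻¹⁹·8410/9.14×10⁻²⁶) ≈ 1.717×10⁵ m/s.
B = mv/(|q|r) = (9.14×10⁻²⁶)(1.717×10⁵)/((1.602×10⁻¹⁹)(0.942)) ≈ 0.104 T.

B ≈ 0.104 T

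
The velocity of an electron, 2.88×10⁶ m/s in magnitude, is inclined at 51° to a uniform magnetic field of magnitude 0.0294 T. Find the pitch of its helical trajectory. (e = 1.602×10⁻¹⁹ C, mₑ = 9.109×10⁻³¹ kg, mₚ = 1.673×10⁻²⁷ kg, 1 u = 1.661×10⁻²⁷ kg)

v∥ = v cosθ = 2.88×10⁶·cos51° ≈ 1.812×10⁶ m/s.
T = 2πm/(|q|B) = 2π(9.109×10⁻³¹)/((1.602×10⁻¹⁹)(0.0294)) ≈ 1.215×10⁻⁹ s.
pitch = v∥ T = (1.812×10⁶)(1.215×10⁻⁹) ≈ 2.20×10⁻³ m.

p ≈ 2.20×10⁻³ m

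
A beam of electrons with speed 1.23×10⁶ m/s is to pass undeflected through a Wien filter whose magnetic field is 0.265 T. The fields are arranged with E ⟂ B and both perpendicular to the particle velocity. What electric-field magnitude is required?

E = 3.26×10⁵ V/m

For straight-line motion qE = qvB, so E = vB.
E = 1.23×10⁶ × 0.265 = 3.26×10⁵ V/m.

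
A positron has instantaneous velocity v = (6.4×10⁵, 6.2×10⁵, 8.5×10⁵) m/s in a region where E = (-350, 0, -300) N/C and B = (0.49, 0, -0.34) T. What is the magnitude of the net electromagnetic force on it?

|F| ≈ 1.18×10⁻¹³ N

v×B = (-2.11×10⁵, 6.34×10⁵, -3.04×10⁵) N/C.
E + v×B = (-2.11×10⁵, 6.34×10⁵, -3.04×10⁵) N/C.
F = q(E + v×B) = (1.602×10⁻¹⁹ C)·(-2.11×10⁵, 6.34×10⁵, -3.04×10⁵) = (-3.38×10⁻¹⁴, 1.02×10⁻¹³, -4.87×10⁻¹⁴) N.
|F| = 1.18×10⁻¹³ N.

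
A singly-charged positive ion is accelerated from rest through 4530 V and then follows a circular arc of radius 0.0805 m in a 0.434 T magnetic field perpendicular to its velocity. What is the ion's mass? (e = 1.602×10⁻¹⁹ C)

m ≈ 2.16×10⁻²⁶ kg

Combine |q|V = ½mv² and r = mv/(|q|B): eliminate v to get m = qB²r²/(2V).
m = (1.602×10⁻¹⁹)(0.434)²(0.0805)²/(2·4530) ≈ 2.16×10⁻²⁶ kg.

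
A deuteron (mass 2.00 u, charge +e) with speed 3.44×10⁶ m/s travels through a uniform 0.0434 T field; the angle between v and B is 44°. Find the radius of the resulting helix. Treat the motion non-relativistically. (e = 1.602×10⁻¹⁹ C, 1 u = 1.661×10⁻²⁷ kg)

v⊥ = v sinθ = 3.44×10⁶·sin44° ≈ 2.390×10⁶ m/s.
r = m v⊥/(|q|B) = (3.322×10⁻²⁷)(2.390×10⁶)/((1.602×10⁻¹⁹)(0.0434)) ≈ 1.14 m.

r ≈ 1.14 m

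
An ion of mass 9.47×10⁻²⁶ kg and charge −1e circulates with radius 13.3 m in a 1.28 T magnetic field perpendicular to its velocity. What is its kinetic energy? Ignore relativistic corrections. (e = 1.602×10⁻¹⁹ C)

v = |q|Br/m, then KE = ½mv² = (qBr)²/(2m).
v = (1.602×10⁻¹⁹)(1.28)(13.3)/9.47×10⁻²⁶ ≈ 2.880×10⁷ m/s.
KE = ½(9.47×10⁻²⁶)(2.880×10⁷)² ≈ 3.93×10⁻¹¹ J.

KE ≈ 3.93×10⁻¹¹ J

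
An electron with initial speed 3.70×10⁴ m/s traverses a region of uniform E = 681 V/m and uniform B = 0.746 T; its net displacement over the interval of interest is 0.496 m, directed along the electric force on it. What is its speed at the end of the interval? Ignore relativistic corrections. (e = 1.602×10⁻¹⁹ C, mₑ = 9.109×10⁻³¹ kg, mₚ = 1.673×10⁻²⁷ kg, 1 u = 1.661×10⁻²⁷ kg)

B does no work; ΔKE = |q|E d.
½mv_f² = ½mv₀² + |q|Ed = ½(9.109×10⁻³¹)(3.70×10⁴)² + (1.602×10⁻¹⁹)(681)(0.496) ≈ 6.235×10⁻²² J + 5.411×10⁻¹⁷ J ≈ 5.411×10⁻¹⁷ J.
v_f = √(2·5.411×10⁻¹⁷/9.109×10⁻³¹) ≈ 1.09×10⁷ m/s.

v_f ≈ 1.09×10⁷ m/s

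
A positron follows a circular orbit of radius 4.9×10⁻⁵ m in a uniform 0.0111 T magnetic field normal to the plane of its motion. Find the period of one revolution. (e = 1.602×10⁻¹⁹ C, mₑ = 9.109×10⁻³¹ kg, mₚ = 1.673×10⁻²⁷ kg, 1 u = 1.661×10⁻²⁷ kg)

T ≈ 3.22×10⁻⁹ s

The cyclotron period depends only on m, q, B: T = 2πm/(|q|B).
T = 2π(9.109×10⁻³¹)/((1.602×10⁻¹⁹)(0.0111)) ≈ 3.22×10⁻⁹ s.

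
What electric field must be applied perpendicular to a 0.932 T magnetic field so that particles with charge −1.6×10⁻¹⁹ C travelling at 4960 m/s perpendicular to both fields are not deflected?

E = 4620 V/m

For straight-line motion qE = qvB, so E = vB.
E = 4960 × 0.932 = 4620 V/m.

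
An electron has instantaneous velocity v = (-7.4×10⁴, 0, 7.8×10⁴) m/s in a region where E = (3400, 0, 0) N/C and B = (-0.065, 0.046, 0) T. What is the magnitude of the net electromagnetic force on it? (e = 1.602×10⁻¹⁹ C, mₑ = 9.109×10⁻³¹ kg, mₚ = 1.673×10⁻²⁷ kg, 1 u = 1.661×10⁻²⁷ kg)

v×B = (-3590, -5070, -3400) N/C.
E + v×B = (-188, -5070, -3400) N/C.
F = q(E + v×B) = (−1.602×10⁻¹⁹ C)·(-188, -5070, -3400) = (3.01×10⁻¹⁷, 8.12×10⁻¹⁶, 5.45×10⁻¹⁶) N.
|F| = 9.79×10⁻¹⁶ N.

|F| ≈ 9.79×10⁻¹⁶ N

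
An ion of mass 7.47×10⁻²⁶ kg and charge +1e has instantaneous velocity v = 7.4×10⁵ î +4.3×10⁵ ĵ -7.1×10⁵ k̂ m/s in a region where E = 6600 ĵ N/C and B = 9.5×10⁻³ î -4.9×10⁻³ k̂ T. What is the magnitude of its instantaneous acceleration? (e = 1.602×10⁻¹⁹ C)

v×B = (-2110, -3120, -4080) N/C.
E + v×B = (-2110, 3480, -4080) N/C.
F = q(E + v×B) = (1.602×10⁻¹⁹ C)·(-2110, 3480, -4080) = (-3.38×10⁻¹⁶, 5.58×10⁻¹⁶, -6.54×10⁻¹⁶) N.
|a| = |F|/m = 9.237×10⁻¹⁶/7.47×10⁻²⁶ ≈ 1.24×10¹⁰ m/s².

|a| ≈ 1.24×10¹⁰ m/s²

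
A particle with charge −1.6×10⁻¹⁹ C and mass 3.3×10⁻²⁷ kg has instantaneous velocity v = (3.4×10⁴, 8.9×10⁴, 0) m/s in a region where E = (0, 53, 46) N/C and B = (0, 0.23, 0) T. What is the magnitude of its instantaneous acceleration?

|a| ≈ 3.81×10¹¹ m/s²

v×B = (0, 0, 7820) N/C.
E + v×B = (0, 53.0, 7870) N/C.
F = q(E + v×B) = (−1.6×10⁻¹⁹ C)·(0, 53.0, 7870) = (0, -8.48×10⁻¹⁸, -1.26×10⁻¹⁵) N.
|a| = |F|/m = 1.259×10⁻¹⁵/3.3×10⁻²⁷ ≈ 3.81×10¹¹ m/s².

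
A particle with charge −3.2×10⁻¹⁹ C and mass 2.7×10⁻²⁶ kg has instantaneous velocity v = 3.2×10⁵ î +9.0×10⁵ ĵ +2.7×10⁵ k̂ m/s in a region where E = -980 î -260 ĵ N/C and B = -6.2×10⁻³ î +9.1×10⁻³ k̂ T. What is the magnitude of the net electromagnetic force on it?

v×B = (8190, -4590, 5580) N/C.
E + v×B = (7210, -4850, 5580) N/C.
F = q(E + v×B) = (−3.2×10⁻¹⁹ C)·(7210, -4850, 5580) = (-2.31×10⁻¹⁵, 1.55×10⁻¹⁵, -1.79×10⁻¹⁵) N.
|F| = 3.30×10⁻¹⁵ N.

|F| ≈ 3.30×10⁻¹⁵ N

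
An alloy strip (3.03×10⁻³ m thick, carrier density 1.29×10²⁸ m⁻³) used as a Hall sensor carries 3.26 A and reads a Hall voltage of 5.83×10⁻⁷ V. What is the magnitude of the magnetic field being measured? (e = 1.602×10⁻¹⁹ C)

B ≈ 1.12 T

From V_H = IB/(n e t), B = V_H n e t / I.
B = (5.83×10⁻⁷)(1.29×10²⁸)(1.602×10⁻¹⁹)(3.03×10⁻³)/3.26 ≈ 1.12 T.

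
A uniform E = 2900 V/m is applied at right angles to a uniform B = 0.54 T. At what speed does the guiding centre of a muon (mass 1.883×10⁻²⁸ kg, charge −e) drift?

v_d ≈ 5400 m/s

In crossed fields the guiding centre drifts at v_d = |E×B|/B² = E/B, independent of charge and mass.
v_d = 2900/0.54 = 5400 m/s.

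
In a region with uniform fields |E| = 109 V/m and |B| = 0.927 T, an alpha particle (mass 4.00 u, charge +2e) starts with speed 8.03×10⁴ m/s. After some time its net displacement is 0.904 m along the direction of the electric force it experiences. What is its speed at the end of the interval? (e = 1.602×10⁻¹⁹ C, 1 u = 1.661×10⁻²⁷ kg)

v_f ≈ 1.26×10⁵ m/s

B does no work; ΔKE = |q|E d.
½mv_f² = ½mv₀² + |q|Ed = ½(6.644×10⁻²⁷)(8.03×10⁴)² + (3.204×10⁻¹⁹)(109)(0.904) ≈ 2.142×10⁻¹⁷ J + 3.157×10⁻¹⁷ J ≈ 5.299×10⁻¹⁷ J.
v_f = √(2·5.299×10⁻¹⁷/6.644×10⁻²⁷) ≈ 1.26×10⁵ m/s.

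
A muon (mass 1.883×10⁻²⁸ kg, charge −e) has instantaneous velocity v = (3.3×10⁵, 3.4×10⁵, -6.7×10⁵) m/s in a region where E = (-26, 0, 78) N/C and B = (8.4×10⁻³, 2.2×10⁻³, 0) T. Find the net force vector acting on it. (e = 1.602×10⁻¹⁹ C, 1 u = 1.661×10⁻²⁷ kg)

F ≈ (-2.32×10⁻¹⁶, 9.02×10⁻¹⁶, 3.29×10⁻¹⁶) N

v×B = (1470, -5630, -2130) N/C.
E + v×B = (1450, -5630, -2050) N/C.
F = q(E + v×B) = (−1.602×10⁻¹⁹ C)·(1450, -5630, -2050) = (-2.32×10⁻¹⁶, 9.02×10⁻¹⁶, 3.29×10⁻¹⁶) N.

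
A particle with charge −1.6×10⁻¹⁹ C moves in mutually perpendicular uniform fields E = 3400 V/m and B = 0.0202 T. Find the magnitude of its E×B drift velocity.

v_d ≈ 1.68×10⁵ m/s

In crossed fields the guiding centre drifts at v_d = |E×B|/B² = E/B, independent of charge and mass.
v_d = 3400/0.0202 = 1.68×10⁵ m/s.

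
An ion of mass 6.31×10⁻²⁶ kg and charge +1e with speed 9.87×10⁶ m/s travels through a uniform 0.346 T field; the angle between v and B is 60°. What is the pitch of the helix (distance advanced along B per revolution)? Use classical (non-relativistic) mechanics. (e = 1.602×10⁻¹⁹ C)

p ≈ 35.3 m

v∥ = v cosθ = 9.87×10⁶·cos60° ≈ 4.935×10⁶ m/s.
T = 2πm/(|q|B) = 2π(6.31×10⁻²⁶)/((1.602×10⁻¹⁹)(0.346)) ≈ 7.153×10⁻⁶ s.
pitch = v∥ T = (4.935×10⁶)(7.153×10⁻⁶) ≈ 35.3 m.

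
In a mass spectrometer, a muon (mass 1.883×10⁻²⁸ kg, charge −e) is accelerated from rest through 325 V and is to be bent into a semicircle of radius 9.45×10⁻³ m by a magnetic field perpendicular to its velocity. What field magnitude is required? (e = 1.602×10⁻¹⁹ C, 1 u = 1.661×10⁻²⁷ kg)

B ≈ 0.0925 T

v = √(2|q|V/m) = √(2·1.602×10⁻¹⁹·325/1.883×10⁻²⁸) ≈ 7.436×10⁵ m/s.
B = mv/(|q|r) = (1.883×10⁻²⁸)(7.436×10⁵)/((1.602×10⁻¹⁹)(9.45×10⁻³)) ≈ 0.0925 T.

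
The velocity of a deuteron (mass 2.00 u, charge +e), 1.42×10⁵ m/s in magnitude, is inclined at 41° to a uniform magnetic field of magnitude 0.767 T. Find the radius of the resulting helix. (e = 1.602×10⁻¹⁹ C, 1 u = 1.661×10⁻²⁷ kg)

r ≈ 2.52×10⁻³ m

v⊥ = v sinθ = 1.42×10⁵·sin41° ≈ 9.316×10⁴ m/s.
r = m v⊥/(|q|B) = (3.322×10⁻²⁷)(9.316×10⁴)/((1.602×10⁻¹⁹)(0.767)) ≈ 2.52×10⁻³ m.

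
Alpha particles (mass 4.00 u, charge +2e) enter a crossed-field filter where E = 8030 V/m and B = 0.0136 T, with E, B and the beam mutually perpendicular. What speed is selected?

For undeflected motion the electric and magnetic forces balance: qE = qvB.
v = E/B = 8030/0.0136 = 5.90×10⁵ m/s.

v = 5.90×10⁵ m/s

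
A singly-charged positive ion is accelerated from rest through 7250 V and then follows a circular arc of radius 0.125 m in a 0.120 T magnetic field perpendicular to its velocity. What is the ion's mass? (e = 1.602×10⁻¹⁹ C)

m ≈ 2.49×10⁻²⁷ kg

Combine |q|V = ½mv² and r = mv/(|q|B): eliminate v to get m = qB²r²/(2V).
m = (1.602×10⁻¹⁹)(0.120)²(0.125)²/(2·7250) ≈ 2.49×10⁻²⁷ kg.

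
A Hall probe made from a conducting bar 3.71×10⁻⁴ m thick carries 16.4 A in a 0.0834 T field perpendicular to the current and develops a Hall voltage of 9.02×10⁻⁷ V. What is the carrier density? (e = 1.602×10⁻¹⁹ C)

n ≈ 2.55×10²⁸ m⁻³

From V_H = IB/(n e t), n = IB/(V_H e t).
n = (16.4)(0.0834)/((9.02×10⁻⁷)(1.602×10⁻¹⁹)(3.71×10⁻⁴)) ≈ 2.55×10²⁸ m⁻³.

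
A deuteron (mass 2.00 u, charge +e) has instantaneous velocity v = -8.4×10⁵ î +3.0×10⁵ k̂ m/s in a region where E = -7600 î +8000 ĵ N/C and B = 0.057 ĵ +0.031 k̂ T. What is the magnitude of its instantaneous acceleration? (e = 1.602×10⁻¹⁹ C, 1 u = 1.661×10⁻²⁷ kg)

|a| ≈ 3.07×10¹² m/s²

v×B = (-1.71×10⁴, 2.60×10⁴, -4.79×10⁴) N/C.
E + v×B = (-2.47×10⁴, 3.40×10⁴, -4.79×10⁴) N/C.
F = q(E + v×B) = (1.602×10⁻¹⁹ C)·(-2.47×10⁴, 3.40×10⁴, -4.79×10⁴) = (-3.96×10⁻¹⁵, 5.45×10⁻¹⁵, -7.67×10⁻¹⁵) N.
|a| = |F|/m = 1.021×10⁻¹⁴/3.322×10⁻²⁷ ≈ 3.07×10¹² m/s².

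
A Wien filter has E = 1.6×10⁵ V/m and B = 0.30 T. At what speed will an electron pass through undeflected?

Straight-line motion ⇒ electric and magnetic forces cancel, so E = vB.
v = E/B = 1.6×10⁵/0.30 = 5.3×10⁵ m/s.

v = 5.3×10⁵ m/s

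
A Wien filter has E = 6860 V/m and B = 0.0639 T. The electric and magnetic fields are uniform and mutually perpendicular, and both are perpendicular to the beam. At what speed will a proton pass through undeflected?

Straight-line motion ⇒ electric and magnetic forces cancel, so E = vB.
v = E/B = 6860/0.0639 = 1.07×10⁵ m/s.

v = 1.07×10⁵ m/s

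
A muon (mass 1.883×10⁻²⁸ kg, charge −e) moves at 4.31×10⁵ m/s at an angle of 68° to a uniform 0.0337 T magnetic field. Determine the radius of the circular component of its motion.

v⊥ = v sinθ = 4.31×10⁵·sin68° ≈ 3.996×10⁵ m/s.
r = m v⊥/(|q|B) = (1.883×10⁻²⁸)(3.996×10⁵)/((1.602×10⁻¹⁹)(0.0337)) ≈ 0.0139 m.

r ≈ 0.0139 m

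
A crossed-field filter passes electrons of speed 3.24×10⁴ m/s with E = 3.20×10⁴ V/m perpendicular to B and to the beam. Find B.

B = 0.988 T

Balance of forces in the selector: qE = qvB ⇒ B = E/v.
B = 3.20×10⁴/3.24×10⁴ = 0.988 T.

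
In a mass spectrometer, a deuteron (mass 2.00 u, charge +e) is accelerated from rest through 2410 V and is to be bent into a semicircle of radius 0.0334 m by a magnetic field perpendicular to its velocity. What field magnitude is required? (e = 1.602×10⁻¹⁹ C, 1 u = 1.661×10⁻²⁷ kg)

B ≈ 0.299 T

v = √(2|q|V/m) = √(2·1.602×10⁻¹⁹·2410/3.322×10⁻²⁷) ≈ 4.821×10⁵ m/s.
B = mv/(|q|r) = (3.322×10⁻²⁷)(4.821×10⁵)/((1.602×10⁻¹⁹)(0.0334)) ≈ 0.299 T.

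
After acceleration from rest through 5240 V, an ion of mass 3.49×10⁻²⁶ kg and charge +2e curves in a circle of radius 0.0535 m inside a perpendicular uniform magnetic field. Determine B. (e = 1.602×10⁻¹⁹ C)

v = √(2|q|V/m) = √(2·3.204×10⁻¹⁹·5240/3.49×10⁻²⁶) ≈ 3.102×10⁵ m/s.
B = mv/(|q|r) = (3.49×10⁻²⁶)(3.102×10⁵)/((3.204×10⁻¹⁹)(0.0535)) ≈ 0.632 T.

B ≈ 0.632 T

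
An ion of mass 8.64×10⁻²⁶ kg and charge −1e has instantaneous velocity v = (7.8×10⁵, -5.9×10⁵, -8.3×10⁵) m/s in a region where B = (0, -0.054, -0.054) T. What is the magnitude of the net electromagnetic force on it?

v×B = (-1.30×10⁴, 4.21×10⁴, -4.21×10⁴) N/C.
F = q v×B = (−1.602×10⁻¹⁹ C)·(-1.30×10⁴, 4.21×10⁴, -4.21×10⁴) = (2.08×10⁻¹⁵, -6.75×10⁻¹⁵, 6.75×10⁻¹⁵) N.
|F| = 9.77×10⁻¹⁵ N.

|F| ≈ 9.77×10⁻¹⁵ N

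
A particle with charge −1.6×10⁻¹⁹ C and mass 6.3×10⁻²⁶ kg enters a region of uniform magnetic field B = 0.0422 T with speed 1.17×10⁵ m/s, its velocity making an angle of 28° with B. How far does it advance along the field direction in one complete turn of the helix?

p ≈ 6.06 m

v∥ = v cosθ = 1.17×10⁵·cos28° ≈ 1.033×10⁵ m/s.
T = 2πm/(|q|B) = 2π(6.3×10⁻²⁶)/((1.6×10⁻¹⁹)(0.0422)) ≈ 5.863×10⁻⁵ s.
pitch = v∥ T = (1.033×10⁵)(5.863×10⁻⁵) ≈ 6.06 m.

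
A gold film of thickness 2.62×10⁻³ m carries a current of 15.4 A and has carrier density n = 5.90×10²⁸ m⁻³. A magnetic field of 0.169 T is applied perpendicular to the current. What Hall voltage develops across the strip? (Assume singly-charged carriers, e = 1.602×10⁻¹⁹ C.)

V_H = IB/(n e t).
V_H = (15.4)(0.169)/((5.90×10²⁸)(1.602×10⁻¹⁹)(2.62×10⁻³)) ≈ 1.05×10⁻⁷ V.

V_H ≈ 1.05×10⁻⁷ V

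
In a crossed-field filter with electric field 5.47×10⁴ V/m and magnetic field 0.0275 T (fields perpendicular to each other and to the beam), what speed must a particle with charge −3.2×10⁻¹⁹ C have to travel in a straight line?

v = 1.99×10⁶ m/s

Straight-line motion ⇒ electric and magnetic forces cancel, so E = vB.
v = E/B = 5.47×10⁴/0.0275 = 1.99×10⁶ m/s.
The result is independent of the particle's charge and mass.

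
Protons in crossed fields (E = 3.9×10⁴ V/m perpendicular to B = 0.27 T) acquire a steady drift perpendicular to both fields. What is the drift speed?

The E×B drift speed is v_d = E/B.
v_d = 3.9×10⁴/0.27 = 1.4×10⁵ m/s.

v_d ≈ 1.4×10⁵ m/s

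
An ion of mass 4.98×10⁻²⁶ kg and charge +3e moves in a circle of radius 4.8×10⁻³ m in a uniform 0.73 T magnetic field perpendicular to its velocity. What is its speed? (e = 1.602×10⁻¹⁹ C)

From |q|vB = mv²/r, v = |q|Br/m.
v = (4.806×10⁻¹⁹)(0.73)(4.8×10⁻³)/4.98×10⁻²⁶ ≈ 3.4×10⁴ m/s.

v ≈ 3.4×10⁴ m/s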